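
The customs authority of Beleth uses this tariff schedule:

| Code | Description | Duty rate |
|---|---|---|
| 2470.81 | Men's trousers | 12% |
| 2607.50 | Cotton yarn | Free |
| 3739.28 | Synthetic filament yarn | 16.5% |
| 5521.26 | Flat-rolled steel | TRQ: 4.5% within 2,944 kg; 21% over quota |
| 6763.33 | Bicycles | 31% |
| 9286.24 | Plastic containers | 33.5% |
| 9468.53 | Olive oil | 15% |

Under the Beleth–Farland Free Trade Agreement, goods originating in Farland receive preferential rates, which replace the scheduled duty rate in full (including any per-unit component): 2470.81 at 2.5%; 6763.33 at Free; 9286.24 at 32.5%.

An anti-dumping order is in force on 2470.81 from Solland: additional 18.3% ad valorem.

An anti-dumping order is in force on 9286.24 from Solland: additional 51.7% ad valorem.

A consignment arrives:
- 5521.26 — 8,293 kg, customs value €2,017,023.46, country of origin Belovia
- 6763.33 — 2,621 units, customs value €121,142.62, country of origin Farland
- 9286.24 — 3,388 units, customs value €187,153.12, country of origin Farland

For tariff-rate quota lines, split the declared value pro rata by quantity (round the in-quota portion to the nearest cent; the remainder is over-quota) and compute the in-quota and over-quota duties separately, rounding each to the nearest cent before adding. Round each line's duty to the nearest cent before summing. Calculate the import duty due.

Line 1 (5521.26, Belovia, 8,293 kg, €2,017,023.46):
Code 5521.26 is under a tariff-rate quota (threshold 2,944 kg). In-quota: 2,944 kg at 4.5%; over-quota: 5,349 kg at 21%.
Pro-rata value split: in-quota = €2,017,023.46 × 2,944/8,293 = €716,039.68; over-quota = €2,017,023.46 − €716,039.68 = €1,300,983.78.
In-quota duty = €716,039.68 × 4.5% = €32,221.79. Over-quota duty = €1,300,983.78 × 21% = €273,206.59.
Line duty = €32,221.79 + €273,206.59 = €305,428.38.
Line 2 (6763.33, Farland, 2,621 units, €121,142.62):
Base rate for 6763.33 is 31%.
Origin Farland qualifies under the Beleth–Farland agreement and 6763.33 is covered: preferential rate Free applies instead.
Duty = €121,142.62 × 0% = €0.00.
Line 3 (9286.24, Farland, 3,388 units, €187,153.12):
Base rate for 9286.24 is 33.5%.
Origin Farland qualifies under the Beleth–Farland agreement and 9286.24 is covered: preferential rate 32.5% applies instead.
The additional-duty order on 9286.24 targets Solland, not Farland; it does not apply.
Duty = €187,153.12 × 32.5% = €60,824.76.
Total = €305,428.38 + €0.00 + €60,824.76 = €366,253.14.

€366,253.14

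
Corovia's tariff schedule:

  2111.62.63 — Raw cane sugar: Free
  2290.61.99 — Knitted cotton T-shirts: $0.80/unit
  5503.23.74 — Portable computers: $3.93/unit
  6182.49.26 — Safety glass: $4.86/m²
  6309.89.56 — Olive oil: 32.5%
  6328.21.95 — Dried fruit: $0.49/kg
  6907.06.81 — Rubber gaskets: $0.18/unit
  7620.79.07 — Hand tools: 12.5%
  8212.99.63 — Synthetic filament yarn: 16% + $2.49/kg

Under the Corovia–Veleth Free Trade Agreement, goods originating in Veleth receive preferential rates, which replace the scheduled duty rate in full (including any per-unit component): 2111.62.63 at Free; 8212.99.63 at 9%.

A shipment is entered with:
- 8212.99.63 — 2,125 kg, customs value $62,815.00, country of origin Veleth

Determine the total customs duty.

$5,653.35

Line 1 (8212.99.63, Veleth, 2,125 kg, $62,815.00):
Base rate for 8212.99.63 is 16% + $2.49/kg.
Origin Veleth qualifies under the Corovia–Veleth agreement and 8212.99.63 is covered: preferential rate 9% applies instead.
Duty = $62,815.00 × 9% = $5,653.35.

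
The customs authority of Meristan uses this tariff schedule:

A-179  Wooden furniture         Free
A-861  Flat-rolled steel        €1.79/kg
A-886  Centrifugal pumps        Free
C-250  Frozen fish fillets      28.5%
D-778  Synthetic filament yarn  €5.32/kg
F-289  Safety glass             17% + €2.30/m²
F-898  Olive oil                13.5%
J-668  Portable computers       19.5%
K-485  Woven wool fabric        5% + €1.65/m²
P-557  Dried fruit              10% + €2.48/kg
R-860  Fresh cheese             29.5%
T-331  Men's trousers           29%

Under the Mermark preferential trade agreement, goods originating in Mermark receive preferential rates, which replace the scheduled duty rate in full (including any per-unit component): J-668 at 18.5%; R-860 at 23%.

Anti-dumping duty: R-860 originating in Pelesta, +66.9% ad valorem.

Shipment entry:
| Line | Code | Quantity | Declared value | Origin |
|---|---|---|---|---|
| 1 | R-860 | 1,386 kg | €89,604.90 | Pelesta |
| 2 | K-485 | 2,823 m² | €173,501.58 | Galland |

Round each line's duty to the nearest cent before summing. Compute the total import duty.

€99,712.15

Line 1 (R-860, Pelesta, 1,386 kg, €89,604.90):
Base rate for R-860 is 29.5%.
R-860 has an FTA preferential rate, but origin Pelesta is not Mermark; base rate stands.
Additional duty on R-860 from Pelesta: +66.9%. Applied ad valorem rate: 29.5% + 66.9% = 96.4%.
Duty = €89,604.90 × 96.4% = €86,379.12.
Line 2 (K-485, Galland, 2,823 m², €173,501.58):
Base rate for K-485 is 5% + €1.65/m².
Duty = €173,501.58 × 5% + 2,823 × €1.65 = €13,333.03.
Total = €86,379.12 + €13,333.03 = €99,712.15.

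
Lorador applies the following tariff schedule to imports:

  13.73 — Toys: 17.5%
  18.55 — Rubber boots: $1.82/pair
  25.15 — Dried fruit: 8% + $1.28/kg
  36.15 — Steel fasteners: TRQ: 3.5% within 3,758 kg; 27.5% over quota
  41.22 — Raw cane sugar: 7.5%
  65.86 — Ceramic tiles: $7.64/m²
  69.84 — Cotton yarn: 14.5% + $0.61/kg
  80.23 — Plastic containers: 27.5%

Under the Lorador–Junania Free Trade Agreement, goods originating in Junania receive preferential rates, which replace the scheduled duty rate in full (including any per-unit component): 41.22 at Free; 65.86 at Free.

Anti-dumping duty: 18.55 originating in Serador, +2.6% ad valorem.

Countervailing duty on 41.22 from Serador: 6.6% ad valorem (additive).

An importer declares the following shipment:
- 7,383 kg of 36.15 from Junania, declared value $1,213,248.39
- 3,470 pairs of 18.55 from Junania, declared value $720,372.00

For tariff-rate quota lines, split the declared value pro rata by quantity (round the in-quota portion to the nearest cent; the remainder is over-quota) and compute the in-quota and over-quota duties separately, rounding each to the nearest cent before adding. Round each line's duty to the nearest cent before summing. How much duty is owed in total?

Line 1 (36.15, Junania, 7,383 kg, $1,213,248.39):
Code 36.15 is under a tariff-rate quota (threshold 3,758 kg). In-quota: 3,758 kg at 3.5%; over-quota: 3,625 kg at 27.5%.
Pro-rata value split: in-quota = $1,213,248.39 × 3,758/7,383 = $617,552.14; over-quota = $1,213,248.39 − $617,552.14 = $595,696.25.
In-quota duty = $617,552.14 × 3.5% = $21,614.32. Over-quota duty = $595,696.25 × 27.5% = $163,816.47.
Line duty = $21,614.32 + $163,816.47 = $185,430.79.
Line 2 (18.55, Junania, 3,470 pairs, $720,372.00):
Base rate for 18.55 is $1.82/pair.
Origin Junania is the FTA partner but 18.55 is not on the preference list; base rate stands.
The additional-duty order on 18.55 targets Serador, not Junania; it does not apply.
Duty = 3,470 × $1.82 = $6,315.40.
Total = $185,430.79 + $6,315.40 = $191,746.19.

$191,746.19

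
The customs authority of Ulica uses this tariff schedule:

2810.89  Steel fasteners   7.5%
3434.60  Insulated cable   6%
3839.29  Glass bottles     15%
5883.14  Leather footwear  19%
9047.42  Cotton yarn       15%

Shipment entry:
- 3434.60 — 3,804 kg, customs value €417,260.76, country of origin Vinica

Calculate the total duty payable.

€25,035.65

Line 1 (3434.60, Vinica, 3,804 kg, €417,260.76):
Base rate for 3434.60 is 6%.
Duty = €417,260.76 × 6% = €25,035.65.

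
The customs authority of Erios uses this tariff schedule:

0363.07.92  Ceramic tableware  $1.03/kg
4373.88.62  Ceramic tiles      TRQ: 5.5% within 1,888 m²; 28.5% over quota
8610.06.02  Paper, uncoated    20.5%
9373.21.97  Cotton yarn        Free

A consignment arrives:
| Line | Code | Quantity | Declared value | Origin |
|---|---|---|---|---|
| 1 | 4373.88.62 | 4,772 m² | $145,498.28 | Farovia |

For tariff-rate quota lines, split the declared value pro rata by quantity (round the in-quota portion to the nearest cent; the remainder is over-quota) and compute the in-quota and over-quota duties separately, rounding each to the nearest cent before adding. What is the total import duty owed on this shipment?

Line 1 (4373.88.62, Farovia, 4,772 m², $145,498.28):
Code 4373.88.62 is under a tariff-rate quota (threshold 1,888 m²). In-quota: 1,888 m² at 5.5%; over-quota: 2,884 m² at 28.5%.
Pro-rata value split: in-quota = $145,498.28 × 1,888/4,772 = $57,565.12; over-quota = $145,498.28 − $57,565.12 = $87,933.16.
In-quota duty = $57,565.12 × 5.5% = $3,166.08. Over-quota duty = $87,933.16 × 28.5% = $25,060.95.
Line duty = $3,166.08 + $25,060.95 = $28,227.03.

$28,227.03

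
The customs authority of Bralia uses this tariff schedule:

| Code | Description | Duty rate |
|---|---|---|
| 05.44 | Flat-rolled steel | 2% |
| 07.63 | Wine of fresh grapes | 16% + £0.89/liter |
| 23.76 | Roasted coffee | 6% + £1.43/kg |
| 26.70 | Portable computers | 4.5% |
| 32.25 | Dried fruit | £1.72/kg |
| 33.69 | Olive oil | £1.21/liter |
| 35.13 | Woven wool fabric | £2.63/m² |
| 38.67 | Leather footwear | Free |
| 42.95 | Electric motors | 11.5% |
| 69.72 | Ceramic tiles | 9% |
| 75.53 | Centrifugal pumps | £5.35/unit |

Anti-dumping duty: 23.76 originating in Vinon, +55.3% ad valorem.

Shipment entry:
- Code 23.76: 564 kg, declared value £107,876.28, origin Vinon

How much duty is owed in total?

Line 1 (23.76, Vinon, 564 kg, £107,876.28):
Base rate for 23.76 is 6% + £1.43/kg.
Additional duty on 23.76 from Vinon: +55.3%. Applied ad valorem rate: 6% + 55.3% = 61.3%.
Duty = £107,876.28 × 61.3% + 564 × £1.43 = £66,934.68.

£66,934.68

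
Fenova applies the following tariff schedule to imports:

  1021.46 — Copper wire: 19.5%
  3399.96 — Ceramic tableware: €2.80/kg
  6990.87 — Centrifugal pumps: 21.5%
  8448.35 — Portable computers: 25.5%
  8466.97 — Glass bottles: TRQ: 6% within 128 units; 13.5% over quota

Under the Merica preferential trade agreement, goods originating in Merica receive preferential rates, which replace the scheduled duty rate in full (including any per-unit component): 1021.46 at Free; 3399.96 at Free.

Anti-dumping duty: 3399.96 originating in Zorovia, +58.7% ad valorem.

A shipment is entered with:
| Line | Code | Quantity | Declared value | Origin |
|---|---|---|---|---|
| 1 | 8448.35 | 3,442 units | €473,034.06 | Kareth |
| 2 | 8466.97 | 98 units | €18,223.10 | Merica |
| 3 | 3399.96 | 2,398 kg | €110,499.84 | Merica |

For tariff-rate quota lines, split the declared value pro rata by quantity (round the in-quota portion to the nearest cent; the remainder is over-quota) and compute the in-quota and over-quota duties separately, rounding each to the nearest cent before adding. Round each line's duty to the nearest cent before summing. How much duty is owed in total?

€121,717.08

Line 1 (8448.35, Kareth, 3,442 units, €473,034.06):
Base rate for 8448.35 is 25.5%.
Duty = €473,034.06 × 25.5% = €120,623.69.
Line 2 (8466.97, Merica, 98 units, €18,223.10):
Code 8466.97 is under a tariff-rate quota (threshold 128 units). Quantity 98 units is within the quota, so the in-quota rate 6% applies to the full value.
Duty = €18,223.10 × 6% = €1,093.39.
Line 3 (3399.96, Merica, 2,398 kg, €110,499.84):
Base rate for 3399.96 is €2.80/kg.
Origin Merica qualifies under the Fenova–Merica agreement and 3399.96 is covered: preferential rate Free applies instead.
The additional-duty order on 3399.96 targets Zorovia, not Merica; it does not apply.
Duty = €110,499.84 × 0% = €0.00.
Total = €120,623.69 + €1,093.39 + €0.00 = €121,717.08.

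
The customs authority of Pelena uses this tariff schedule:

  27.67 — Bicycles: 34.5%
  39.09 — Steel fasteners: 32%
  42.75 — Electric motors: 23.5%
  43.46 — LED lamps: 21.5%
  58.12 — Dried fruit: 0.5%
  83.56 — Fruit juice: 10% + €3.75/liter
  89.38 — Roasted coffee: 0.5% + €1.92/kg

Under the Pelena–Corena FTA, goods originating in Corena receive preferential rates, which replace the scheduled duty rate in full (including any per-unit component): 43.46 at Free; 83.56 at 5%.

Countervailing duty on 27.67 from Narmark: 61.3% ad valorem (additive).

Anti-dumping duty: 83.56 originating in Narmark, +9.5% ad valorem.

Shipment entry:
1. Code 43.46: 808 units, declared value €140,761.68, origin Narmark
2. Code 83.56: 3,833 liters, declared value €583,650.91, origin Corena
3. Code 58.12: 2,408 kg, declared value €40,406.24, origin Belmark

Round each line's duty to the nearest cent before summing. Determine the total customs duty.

€59,648.34

Line 1 (43.46, Narmark, 808 units, €140,761.68):
Base rate for 43.46 is 21.5%.
43.46 has an FTA preferential rate, but origin Narmark is not Corena; base rate stands.
Duty = €140,761.68 × 21.5% = €30,263.76.
Line 2 (83.56, Corena, 3,833 liters, €583,650.91):
Base rate for 83.56 is 10% + €3.75/liter.
Origin Corena qualifies under the Pelena–Corena agreement and 83.56 is covered: preferential rate 5% applies instead.
The additional-duty order on 83.56 targets Narmark, not Corena; it does not apply.
Duty = €583,650.91 × 5% = €29,182.55.
Line 3 (58.12, Belmark, 2,408 kg, €40,406.24):
Base rate for 58.12 is 0.5%.
Duty = €40,406.24 × 0.5% = €202.03.
Total = €30,263.76 + €29,182.55 + €202.03 = €59,648.34.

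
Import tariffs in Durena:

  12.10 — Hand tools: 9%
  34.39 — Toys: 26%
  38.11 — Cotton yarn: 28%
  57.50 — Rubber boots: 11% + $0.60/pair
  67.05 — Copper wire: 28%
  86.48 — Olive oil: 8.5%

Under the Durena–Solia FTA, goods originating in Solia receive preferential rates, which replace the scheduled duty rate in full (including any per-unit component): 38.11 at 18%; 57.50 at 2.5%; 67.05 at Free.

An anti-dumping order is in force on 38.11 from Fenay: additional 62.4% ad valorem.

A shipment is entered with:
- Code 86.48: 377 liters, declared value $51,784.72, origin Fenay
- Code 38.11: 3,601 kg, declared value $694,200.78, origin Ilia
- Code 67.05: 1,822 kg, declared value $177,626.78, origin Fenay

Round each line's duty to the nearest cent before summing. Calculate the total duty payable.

Line 1 (86.48, Fenay, 377 liters, $51,784.72):
Base rate for 86.48 is 8.5%.
Duty = $51,784.72 × 8.5% = $4,401.70.
Line 2 (38.11, Ilia, 3,601 kg, $694,200.78):
Base rate for 38.11 is 28%.
38.11 has an FTA preferential rate, but origin Ilia is not Solia; base rate stands.
The additional-duty order on 38.11 targets Fenay, not Ilia; it does not apply.
Duty = $694,200.78 × 28% = $194,376.22.
Line 3 (67.05, Fenay, 1,822 kg, $177,626.78):
Base rate for 67.05 is 28%.
67.05 has an FTA preferential rate, but origin Fenay is not Solia; base rate stands.
Duty = $177,626.78 × 28% = $49,735.50.
Total = $4,401.70 + $194,376.22 + $49,735.50 = $248,513.42.

$248,513.42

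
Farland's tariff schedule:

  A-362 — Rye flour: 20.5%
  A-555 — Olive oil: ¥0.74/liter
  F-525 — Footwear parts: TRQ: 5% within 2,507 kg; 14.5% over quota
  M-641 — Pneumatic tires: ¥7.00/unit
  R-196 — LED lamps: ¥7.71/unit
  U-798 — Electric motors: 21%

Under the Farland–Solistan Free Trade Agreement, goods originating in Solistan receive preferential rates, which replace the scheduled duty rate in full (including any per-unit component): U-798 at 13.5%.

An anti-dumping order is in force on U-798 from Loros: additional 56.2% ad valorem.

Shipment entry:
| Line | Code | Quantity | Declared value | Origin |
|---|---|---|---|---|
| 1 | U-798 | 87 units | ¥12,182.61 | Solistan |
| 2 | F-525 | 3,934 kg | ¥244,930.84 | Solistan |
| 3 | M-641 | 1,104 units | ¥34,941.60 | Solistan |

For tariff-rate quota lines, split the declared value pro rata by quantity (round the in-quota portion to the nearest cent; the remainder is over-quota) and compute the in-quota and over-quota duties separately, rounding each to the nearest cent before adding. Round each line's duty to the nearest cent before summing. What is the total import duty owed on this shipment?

Line 1 (U-798, Solistan, 87 units, ¥12,182.61):
Base rate for U-798 is 21%.
Origin Solistan qualifies under the Farland–Solistan agreement and U-798 is covered: preferential rate 13.5% applies instead.
The additional-duty order on U-798 targets Loros, not Solistan; it does not apply.
Duty = ¥12,182.61 × 13.5% = ¥1,644.65.
Line 2 (F-525, Solistan, 3,934 kg, ¥244,930.84):
Code F-525 is under a tariff-rate quota (threshold 2,507 kg). In-quota: 2,507 kg at 5%; over-quota: 1,427 kg at 14.5%.
Pro-rata value split: in-quota = ¥244,930.84 × 2,507/3,934 = ¥156,085.82; over-quota = ¥244,930.84 − ¥156,085.82 = ¥88,845.02.
In-quota duty = ¥156,085.82 × 5% = ¥7,804.29. Over-quota duty = ¥88,845.02 × 14.5% = ¥12,882.53.
Line duty = ¥7,804.29 + ¥12,882.53 = ¥20,686.82.
Line 3 (M-641, Solistan, 1,104 units, ¥34,941.60):
Base rate for M-641 is ¥7.00/unit.
Origin Solistan is the FTA partner but M-641 is not on the preference list; base rate stands.
Duty = 1,104 × ¥7.00 = ¥7,728.00.
Total = ¥1,644.65 + ¥20,686.82 + ¥7,728.00 = ¥30,059.47.

¥30,059.47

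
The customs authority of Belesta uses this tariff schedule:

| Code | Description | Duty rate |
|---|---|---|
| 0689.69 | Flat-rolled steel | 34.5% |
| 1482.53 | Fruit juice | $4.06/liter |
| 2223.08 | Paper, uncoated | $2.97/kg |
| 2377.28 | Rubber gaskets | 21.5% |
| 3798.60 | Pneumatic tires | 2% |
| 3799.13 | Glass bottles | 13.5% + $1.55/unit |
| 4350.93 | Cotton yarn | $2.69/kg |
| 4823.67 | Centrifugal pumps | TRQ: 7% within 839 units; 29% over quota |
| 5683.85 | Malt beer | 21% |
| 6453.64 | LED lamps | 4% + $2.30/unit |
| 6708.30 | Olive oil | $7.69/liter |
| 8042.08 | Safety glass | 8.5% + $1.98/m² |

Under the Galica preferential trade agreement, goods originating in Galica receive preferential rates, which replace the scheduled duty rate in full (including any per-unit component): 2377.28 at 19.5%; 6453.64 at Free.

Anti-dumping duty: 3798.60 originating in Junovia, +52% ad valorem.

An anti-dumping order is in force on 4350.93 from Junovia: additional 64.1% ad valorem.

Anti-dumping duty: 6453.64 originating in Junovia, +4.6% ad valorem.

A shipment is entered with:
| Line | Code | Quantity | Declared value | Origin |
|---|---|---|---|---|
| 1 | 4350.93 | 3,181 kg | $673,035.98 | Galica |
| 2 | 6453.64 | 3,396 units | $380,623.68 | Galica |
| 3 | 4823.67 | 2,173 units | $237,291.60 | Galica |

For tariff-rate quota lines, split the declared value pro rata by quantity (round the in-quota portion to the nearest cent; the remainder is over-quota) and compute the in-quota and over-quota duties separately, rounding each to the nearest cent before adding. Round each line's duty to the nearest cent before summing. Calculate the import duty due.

Line 1 (4350.93, Galica, 3,181 kg, $673,035.98):
Base rate for 4350.93 is $2.69/kg.
Origin Galica is the FTA partner but 4350.93 is not on the preference list; base rate stands.
The additional-duty order on 4350.93 targets Junovia, not Galica; it does not apply.
Duty = 3,181 × $2.69 = $8,556.89.
Line 2 (6453.64, Galica, 3,396 units, $380,623.68):
Base rate for 6453.64 is 4% + $2.30/unit.
Origin Galica qualifies under the Belesta–Galica agreement and 6453.64 is covered: preferential rate Free applies instead.
The additional-duty order on 6453.64 targets Junovia, not Galica; it does not apply.
Duty = $380,623.68 × 0% = $0.00.
Line 3 (4823.67, Galica, 2,173 units, $237,291.60):
Code 4823.67 is under a tariff-rate quota (threshold 839 units). In-quota: 839 units at 7%; over-quota: 1,334 units at 29%.
Pro-rata value split: in-quota = $237,291.60 × 839/2,173 = $91,618.80; over-quota = $237,291.60 − $91,618.80 = $145,672.80.
In-quota duty = $91,618.80 × 7% = $6,413.32. Over-quota duty = $145,672.80 × 29% = $42,245.11.
Line duty = $6,413.32 + $42,245.11 = $48,658.43.
Total = $8,556.89 + $0.00 + $48,658.43 = $57,215.32.

$57,215.32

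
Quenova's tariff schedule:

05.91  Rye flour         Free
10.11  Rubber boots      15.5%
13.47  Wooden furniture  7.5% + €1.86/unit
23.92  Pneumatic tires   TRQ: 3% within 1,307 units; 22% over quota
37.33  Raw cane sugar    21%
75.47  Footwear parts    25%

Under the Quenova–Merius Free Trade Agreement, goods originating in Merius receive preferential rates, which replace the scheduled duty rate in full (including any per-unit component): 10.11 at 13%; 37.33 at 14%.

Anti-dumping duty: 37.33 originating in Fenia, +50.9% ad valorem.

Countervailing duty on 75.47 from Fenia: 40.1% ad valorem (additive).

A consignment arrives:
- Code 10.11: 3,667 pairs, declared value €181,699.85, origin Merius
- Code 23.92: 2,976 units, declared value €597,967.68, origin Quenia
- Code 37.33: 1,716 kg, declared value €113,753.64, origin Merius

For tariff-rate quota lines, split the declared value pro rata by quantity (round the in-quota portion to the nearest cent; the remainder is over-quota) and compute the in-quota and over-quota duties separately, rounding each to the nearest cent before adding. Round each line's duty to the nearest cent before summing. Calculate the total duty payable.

€121,202.44

Line 1 (10.11, Merius, 3,667 pairs, €181,699.85):
Base rate for 10.11 is 15.5%.
Origin Merius qualifies under the Quenova–Merius agreement and 10.11 is covered: preferential rate 13% applies instead.
Duty = €181,699.85 × 13% = €23,620.98.
Line 2 (23.92, Quenia, 2,976 units, €597,967.68):
Code 23.92 is under a tariff-rate quota (threshold 1,307 units). In-quota: 1,307 units at 3%; over-quota: 1,669 units at 22%.
Pro-rata value split: in-quota = €597,967.68 × 1,307/2,976 = €262,615.51; over-quota = €597,967.68 − €262,615.51 = €335,352.17.
In-quota duty = €262,615.51 × 3% = €7,878.47. Over-quota duty = €335,352.17 × 22% = €73,777.48.
Line duty = €7,878.47 + €73,777.48 = €81,655.95.
Line 3 (37.33, Merius, 1,716 kg, €113,753.64):
Base rate for 37.33 is 21%.
Origin Merius qualifies under the Quenova–Merius agreement and 37.33 is covered: preferential rate 14% applies instead.
The additional-duty order on 37.33 targets Fenia, not Merius; it does not apply.
Duty = €113,753.64 × 14% = €15,925.51.
Total = €23,620.98 + €81,655.95 + €15,925.51 = €121,202.44.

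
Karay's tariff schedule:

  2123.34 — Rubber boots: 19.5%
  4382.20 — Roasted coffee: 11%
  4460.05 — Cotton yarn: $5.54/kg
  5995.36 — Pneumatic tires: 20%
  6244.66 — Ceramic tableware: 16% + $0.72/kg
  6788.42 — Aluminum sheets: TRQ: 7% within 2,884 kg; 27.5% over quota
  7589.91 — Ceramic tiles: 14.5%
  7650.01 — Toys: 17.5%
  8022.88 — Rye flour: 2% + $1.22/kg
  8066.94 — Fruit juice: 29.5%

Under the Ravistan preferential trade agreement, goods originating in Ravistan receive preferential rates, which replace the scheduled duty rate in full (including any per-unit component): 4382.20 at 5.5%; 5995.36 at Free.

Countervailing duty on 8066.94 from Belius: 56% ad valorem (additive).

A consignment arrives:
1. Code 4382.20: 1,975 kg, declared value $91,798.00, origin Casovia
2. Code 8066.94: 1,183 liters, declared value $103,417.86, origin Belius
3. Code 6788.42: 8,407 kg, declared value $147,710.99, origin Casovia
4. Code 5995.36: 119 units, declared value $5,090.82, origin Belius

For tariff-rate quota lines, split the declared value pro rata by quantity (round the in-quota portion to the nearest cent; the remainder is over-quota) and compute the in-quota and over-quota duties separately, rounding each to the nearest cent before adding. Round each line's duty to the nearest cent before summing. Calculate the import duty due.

Line 1 (4382.20, Casovia, 1,975 kg, $91,798.00):
Base rate for 4382.20 is 11%.
4382.20 has an FTA preferential rate, but origin Casovia is not Ravistan; base rate stands.
Duty = $91,798.00 × 11% = $10,097.78.
Line 2 (8066.94, Belius, 1,183 liters, $103,417.86):
Base rate for 8066.94 is 29.5%.
Additional duty on 8066.94 from Belius: +56%. Applied ad valorem rate: 29.5% + 56% = 85.5%.
Duty = $103,417.86 × 85.5% = $88,422.27.
Line 3 (6788.42, Casovia, 8,407 kg, $147,710.99):
Code 6788.42 is under a tariff-rate quota (threshold 2,884 kg). In-quota: 2,884 kg at 7%; over-quota: 5,523 kg at 27.5%.
Pro-rata value split: in-quota = $147,710.99 × 2,884/8,407 = $50,671.88; over-quota = $147,710.99 − $50,671.88 = $97,039.11.
In-quota duty = $50,671.88 × 7% = $3,547.03. Over-quota duty = $97,039.11 × 27.5% = $26,685.76.
Line duty = $3,547.03 + $26,685.76 = $30,232.79.
Line 4 (5995.36, Belius, 119 units, $5,090.82):
Base rate for 5995.36 is 20%.
5995.36 has an FTA preferential rate, but origin Belius is not Ravistan; base rate stands.
Duty = $5,090.82 × 20% = $1,018.16.
Total = $10,097.78 + $88,422.27 + $30,232.79 + $1,018.16 = $129,771.00.

$129,771.00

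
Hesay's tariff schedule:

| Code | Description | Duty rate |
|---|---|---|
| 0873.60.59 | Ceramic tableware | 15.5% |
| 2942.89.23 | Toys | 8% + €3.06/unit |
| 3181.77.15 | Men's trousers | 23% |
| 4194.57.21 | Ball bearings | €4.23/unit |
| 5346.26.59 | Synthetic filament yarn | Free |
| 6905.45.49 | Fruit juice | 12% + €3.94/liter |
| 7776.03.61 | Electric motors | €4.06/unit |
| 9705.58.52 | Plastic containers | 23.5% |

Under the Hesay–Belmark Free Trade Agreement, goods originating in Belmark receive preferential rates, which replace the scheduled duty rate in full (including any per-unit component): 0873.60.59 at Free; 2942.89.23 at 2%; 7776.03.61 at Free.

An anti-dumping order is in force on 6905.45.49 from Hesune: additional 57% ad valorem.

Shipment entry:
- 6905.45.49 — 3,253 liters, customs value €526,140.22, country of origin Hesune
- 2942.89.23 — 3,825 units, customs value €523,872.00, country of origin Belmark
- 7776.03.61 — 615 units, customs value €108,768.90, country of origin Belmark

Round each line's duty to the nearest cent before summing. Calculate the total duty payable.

Line 1 (6905.45.49, Hesune, 3,253 liters, €526,140.22):
Base rate for 6905.45.49 is 12% + €3.94/liter.
Additional duty on 6905.45.49 from Hesune: +57%. Applied ad valorem rate: 12% + 57% = 69%.
Duty = €526,140.22 × 69% + 3,253 × €3.94 = €375,853.57.
Line 2 (2942.89.23, Belmark, 3,825 units, €523,872.00):
Base rate for 2942.89.23 is 8% + €3.06/unit.
Origin Belmark qualifies under the Hesay–Belmark agreement and 2942.89.23 is covered: preferential rate 2% applies instead.
Duty = €523,872.00 × 2% = €10,477.44.
Line 3 (7776.03.61, Belmark, 615 units, €108,768.90):
Base rate for 7776.03.61 is €4.06/unit.
Origin Belmark qualifies under the Hesay–Belmark agreement and 7776.03.61 is covered: preferential rate Free applies instead.
Duty = €108,768.90 × 0% = €0.00.
Total = €375,853.57 + €10,477.44 + €0.00 = €386,331.01.

€386,331.01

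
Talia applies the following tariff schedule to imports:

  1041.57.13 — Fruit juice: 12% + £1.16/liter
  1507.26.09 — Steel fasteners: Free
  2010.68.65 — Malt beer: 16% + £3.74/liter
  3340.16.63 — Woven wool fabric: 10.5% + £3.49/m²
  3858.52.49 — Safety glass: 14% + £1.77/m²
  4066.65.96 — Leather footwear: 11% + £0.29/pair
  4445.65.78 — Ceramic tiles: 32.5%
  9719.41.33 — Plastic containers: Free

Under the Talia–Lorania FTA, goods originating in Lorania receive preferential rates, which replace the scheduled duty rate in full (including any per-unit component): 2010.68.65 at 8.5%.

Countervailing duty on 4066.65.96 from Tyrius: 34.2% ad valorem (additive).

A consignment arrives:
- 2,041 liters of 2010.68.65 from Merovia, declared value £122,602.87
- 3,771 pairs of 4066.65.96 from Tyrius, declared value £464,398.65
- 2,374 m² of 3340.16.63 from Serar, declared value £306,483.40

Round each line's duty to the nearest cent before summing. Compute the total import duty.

£278,717.60

Line 1 (2010.68.65, Merovia, 2,041 liters, £122,602.87):
Base rate for 2010.68.65 is 16% + £3.74/liter.
2010.68.65 has an FTA preferential rate, but origin Merovia is not Lorania; base rate stands.
Duty = £122,602.87 × 16% + 2,041 × £3.74 = £27,249.80.
Line 2 (4066.65.96, Tyrius, 3,771 pairs, £464,398.65):
Base rate for 4066.65.96 is 11% + £0.29/pair.
Additional duty on 4066.65.96 from Tyrius: +34.2%. Applied ad valorem rate: 11% + 34.2% = 45.2%.
Duty = £464,398.65 × 45.2% + 3,771 × £0.29 = £211,001.78.
Line 3 (3340.16.63, Serar, 2,374 m², £306,483.40):
Base rate for 3340.16.63 is 10.5% + £3.49/m².
Duty = £306,483.40 × 10.5% + 2,374 × £3.49 = £40,466.02.
Total = £27,249.80 + £211,001.78 + £40,466.02 = £278,717.60.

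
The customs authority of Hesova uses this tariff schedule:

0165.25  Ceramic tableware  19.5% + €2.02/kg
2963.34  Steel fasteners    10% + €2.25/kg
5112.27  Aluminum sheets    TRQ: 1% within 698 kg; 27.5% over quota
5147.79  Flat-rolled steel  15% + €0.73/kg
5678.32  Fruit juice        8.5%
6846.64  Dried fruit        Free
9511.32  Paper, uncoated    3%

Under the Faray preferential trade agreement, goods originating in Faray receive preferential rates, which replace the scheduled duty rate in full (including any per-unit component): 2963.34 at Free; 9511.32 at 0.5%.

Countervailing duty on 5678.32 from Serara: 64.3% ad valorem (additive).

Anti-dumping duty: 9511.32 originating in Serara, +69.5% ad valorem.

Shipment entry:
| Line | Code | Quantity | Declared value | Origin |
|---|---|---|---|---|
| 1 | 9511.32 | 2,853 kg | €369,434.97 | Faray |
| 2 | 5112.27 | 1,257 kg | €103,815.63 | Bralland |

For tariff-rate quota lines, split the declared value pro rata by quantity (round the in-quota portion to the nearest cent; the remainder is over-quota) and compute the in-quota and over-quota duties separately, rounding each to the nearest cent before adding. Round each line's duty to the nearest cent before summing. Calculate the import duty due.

€15,119.80

Line 1 (9511.32, Faray, 2,853 kg, €369,434.97):
Base rate for 9511.32 is 3%.
Origin Faray qualifies under the Hesova–Faray agreement and 9511.32 is covered: preferential rate 0.5% applies instead.
The additional-duty order on 9511.32 targets Serara, not Faray; it does not apply.
Duty = €369,434.97 × 0.5% = €1,847.17.
Line 2 (5112.27, Bralland, 1,257 kg, €103,815.63):
Code 5112.27 is under a tariff-rate quota (threshold 698 kg). In-quota: 698 kg at 1%; over-quota: 559 kg at 27.5%.
Pro-rata value split: in-quota = €103,815.63 × 698/1,257 = €57,647.82; over-quota = €103,815.63 − €57,647.82 = €46,167.81.
In-quota duty = €57,647.82 × 1% = €576.48. Over-quota duty = €46,167.81 × 27.5% = €12,696.15.
Line duty = €576.48 + €12,696.15 = €13,272.63.
Total = €1,847.17 + €13,272.63 = €15,119.80.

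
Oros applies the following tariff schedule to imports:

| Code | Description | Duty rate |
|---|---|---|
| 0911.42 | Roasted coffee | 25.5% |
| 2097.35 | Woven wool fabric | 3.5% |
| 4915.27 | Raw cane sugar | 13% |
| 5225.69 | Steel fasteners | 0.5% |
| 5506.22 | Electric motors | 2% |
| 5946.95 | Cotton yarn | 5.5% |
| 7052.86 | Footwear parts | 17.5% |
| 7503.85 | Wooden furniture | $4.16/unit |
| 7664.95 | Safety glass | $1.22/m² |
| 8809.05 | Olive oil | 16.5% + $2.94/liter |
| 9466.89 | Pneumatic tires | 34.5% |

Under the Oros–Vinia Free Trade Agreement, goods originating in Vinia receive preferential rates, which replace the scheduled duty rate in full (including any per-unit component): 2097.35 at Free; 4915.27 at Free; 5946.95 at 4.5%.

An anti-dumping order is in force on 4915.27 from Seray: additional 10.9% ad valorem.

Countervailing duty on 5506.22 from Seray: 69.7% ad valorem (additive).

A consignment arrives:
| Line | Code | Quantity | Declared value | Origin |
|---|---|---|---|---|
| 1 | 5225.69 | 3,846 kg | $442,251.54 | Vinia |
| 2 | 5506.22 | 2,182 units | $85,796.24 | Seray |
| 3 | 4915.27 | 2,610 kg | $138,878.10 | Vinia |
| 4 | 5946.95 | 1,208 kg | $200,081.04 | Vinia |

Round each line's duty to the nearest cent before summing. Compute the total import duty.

Line 1 (5225.69, Vinia, 3,846 kg, $442,251.54):
Base rate for 5225.69 is 0.5%.
Origin Vinia is the FTA partner but 5225.69 is not on the preference list; base rate stands.
Duty = $442,251.54 × 0.5% = $2,211.26.
Line 2 (5506.22, Seray, 2,182 units, $85,796.24):
Base rate for 5506.22 is 2%.
Additional duty on 5506.22 from Seray: +69.7%. Applied ad valorem rate: 2% + 69.7% = 71.7%.
Duty = $85,796.24 × 71.7% = $61,515.90.
Line 3 (4915.27, Vinia, 2,610 kg, $138,878.10):
Base rate for 4915.27 is 13%.
Origin Vinia qualifies under the Oros–Vinia agreement and 4915.27 is covered: preferential rate Free applies instead.
The additional-duty order on 4915.27 targets Seray, not Vinia; it does not apply.
Duty = $138,878.10 × 0% = $0.00.
Line 4 (5946.95, Vinia, 1,208 kg, $200,081.04):
Base rate for 5946.95 is 5.5%.
Origin Vinia qualifies under the Oros–Vinia agreement and 5946.95 is covered: preferential rate 4.5% applies instead.
Duty = $200,081.04 × 4.5% = $9,003.65.
Total = $2,211.26 + $61,515.90 + $0.00 + $9,003.65 = $72,730.81.

$72,730.81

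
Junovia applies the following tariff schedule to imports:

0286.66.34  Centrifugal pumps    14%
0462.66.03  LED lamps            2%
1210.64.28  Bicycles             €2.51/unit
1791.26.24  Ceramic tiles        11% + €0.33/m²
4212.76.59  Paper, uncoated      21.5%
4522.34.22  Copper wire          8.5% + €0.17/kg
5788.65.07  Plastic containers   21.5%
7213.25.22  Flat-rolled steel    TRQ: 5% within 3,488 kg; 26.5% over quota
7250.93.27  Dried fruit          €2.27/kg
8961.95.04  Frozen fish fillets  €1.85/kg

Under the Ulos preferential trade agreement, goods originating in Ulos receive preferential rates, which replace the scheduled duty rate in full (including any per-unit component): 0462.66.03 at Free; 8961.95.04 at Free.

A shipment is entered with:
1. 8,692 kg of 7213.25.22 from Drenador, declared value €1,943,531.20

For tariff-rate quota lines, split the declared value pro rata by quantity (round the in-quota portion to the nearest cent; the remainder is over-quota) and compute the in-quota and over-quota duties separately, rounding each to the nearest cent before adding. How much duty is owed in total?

Line 1 (7213.25.22, Drenador, 8,692 kg, €1,943,531.20):
Code 7213.25.22 is under a tariff-rate quota (threshold 3,488 kg). In-quota: 3,488 kg at 5%; over-quota: 5,204 kg at 26.5%.
Pro-rata value split: in-quota = €1,943,531.20 × 3,488/8,692 = €779,916.80; over-quota = €1,943,531.20 − €779,916.80 = €1,163,614.40.
In-quota duty = €779,916.80 × 5% = €38,995.84. Over-quota duty = €1,163,614.40 × 26.5% = €308,357.82.
Line duty = €38,995.84 + €308,357.82 = €347,353.66.

€347,353.66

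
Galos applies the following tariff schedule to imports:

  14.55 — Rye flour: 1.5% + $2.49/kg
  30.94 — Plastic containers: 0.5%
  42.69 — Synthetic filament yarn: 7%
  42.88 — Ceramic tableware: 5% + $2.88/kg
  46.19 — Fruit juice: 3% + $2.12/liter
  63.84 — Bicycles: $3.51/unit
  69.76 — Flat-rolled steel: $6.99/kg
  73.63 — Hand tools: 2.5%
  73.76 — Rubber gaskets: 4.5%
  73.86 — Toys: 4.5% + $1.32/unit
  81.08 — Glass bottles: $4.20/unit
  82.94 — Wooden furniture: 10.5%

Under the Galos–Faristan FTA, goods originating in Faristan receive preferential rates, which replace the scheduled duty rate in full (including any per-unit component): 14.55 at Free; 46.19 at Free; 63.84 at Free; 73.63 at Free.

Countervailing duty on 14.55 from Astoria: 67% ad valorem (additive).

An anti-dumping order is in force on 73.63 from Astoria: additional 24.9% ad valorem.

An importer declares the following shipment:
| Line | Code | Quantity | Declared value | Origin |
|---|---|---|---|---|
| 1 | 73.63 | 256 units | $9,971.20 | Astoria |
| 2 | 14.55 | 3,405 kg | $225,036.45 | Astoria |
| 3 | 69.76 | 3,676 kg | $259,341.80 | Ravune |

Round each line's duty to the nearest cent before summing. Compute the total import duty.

$191,055.77

Line 1 (73.63, Astoria, 256 units, $9,971.20):
Base rate for 73.63 is 2.5%.
73.63 has an FTA preferential rate, but origin Astoria is not Faristan; base rate stands.
Additional duty on 73.63 from Astoria: +24.9%. Applied ad valorem rate: 2.5% + 24.9% = 27.4%.
Duty = $9,971.20 × 27.4% = $2,732.11.
Line 2 (14.55, Astoria, 3,405 kg, $225,036.45):
Base rate for 14.55 is 1.5% + $2.49/kg.
14.55 has an FTA preferential rate, but origin Astoria is not Faristan; base rate stands.
Additional duty on 14.55 from Astoria: +67%. Applied ad valorem rate: 1.5% + 67% = 68.5%.
Duty = $225,036.45 × 68.5% + 3,405 × $2.49 = $162,628.42.
Line 3 (69.76, Ravune, 3,676 kg, $259,341.80):
Base rate for 69.76 is $6.99/kg.
Duty = 3,676 × $6.99 = $25,695.24.
Total = $2,732.11 + $162,628.42 + $25,695.24 = $191,055.77.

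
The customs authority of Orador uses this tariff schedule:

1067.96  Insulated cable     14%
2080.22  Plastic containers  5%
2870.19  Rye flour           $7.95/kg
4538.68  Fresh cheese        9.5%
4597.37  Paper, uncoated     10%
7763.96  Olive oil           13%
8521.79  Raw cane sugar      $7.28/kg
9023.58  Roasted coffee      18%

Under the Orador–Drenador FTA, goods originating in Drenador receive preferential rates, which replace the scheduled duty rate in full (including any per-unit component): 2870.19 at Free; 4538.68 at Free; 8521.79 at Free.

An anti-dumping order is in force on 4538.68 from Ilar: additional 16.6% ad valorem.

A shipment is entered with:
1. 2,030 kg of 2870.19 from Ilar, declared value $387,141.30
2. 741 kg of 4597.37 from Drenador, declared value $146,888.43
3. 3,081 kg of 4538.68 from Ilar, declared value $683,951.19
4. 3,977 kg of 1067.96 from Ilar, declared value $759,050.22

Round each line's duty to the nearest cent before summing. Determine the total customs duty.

$315,605.63

Line 1 (2870.19, Ilar, 2,030 kg, $387,141.30):
Base rate for 2870.19 is $7.95/kg.
2870.19 has an FTA preferential rate, but origin Ilar is not Drenador; base rate stands.
Duty = 2,030 × $7.95 = $16,138.50.
Line 2 (4597.37, Drenador, 741 kg, $146,888.43):
Base rate for 4597.37 is 10%.
Origin Drenador is the FTA partner but 4597.37 is not on the preference list; base rate stands.
Duty = $146,888.43 × 10% = $14,688.84.
Line 3 (4538.68, Ilar, 3,081 kg, $683,951.19):
Base rate for 4538.68 is 9.5%.
4538.68 has an FTA preferential rate, but origin Ilar is not Drenador; base rate stands.
Additional duty on 4538.68 from Ilar: +16.6%. Applied ad valorem rate: 9.5% + 16.6% = 26.1%.
Duty = $683,951.19 × 26.1% = $178,511.26.
Line 4 (1067.96, Ilar, 3,977 kg, $759,050.22):
Base rate for 1067.96 is 14%.
Duty = $759,050.22 × 14% = $106,267.03.
Total = $16,138.50 + $14,688.84 + $178,511.26 + $106,267.03 = $315,605.63.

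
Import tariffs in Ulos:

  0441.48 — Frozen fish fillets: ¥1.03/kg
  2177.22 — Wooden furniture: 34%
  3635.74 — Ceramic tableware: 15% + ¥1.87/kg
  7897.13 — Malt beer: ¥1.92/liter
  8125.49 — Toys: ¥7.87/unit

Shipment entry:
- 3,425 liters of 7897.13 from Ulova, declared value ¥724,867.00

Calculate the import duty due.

¥6,576.00

Line 1 (7897.13, Ulova, 3,425 liters, ¥724,867.00):
Base rate for 7897.13 is ¥1.92/liter.
Duty = 3,425 × ¥1.92 = ¥6,576.00.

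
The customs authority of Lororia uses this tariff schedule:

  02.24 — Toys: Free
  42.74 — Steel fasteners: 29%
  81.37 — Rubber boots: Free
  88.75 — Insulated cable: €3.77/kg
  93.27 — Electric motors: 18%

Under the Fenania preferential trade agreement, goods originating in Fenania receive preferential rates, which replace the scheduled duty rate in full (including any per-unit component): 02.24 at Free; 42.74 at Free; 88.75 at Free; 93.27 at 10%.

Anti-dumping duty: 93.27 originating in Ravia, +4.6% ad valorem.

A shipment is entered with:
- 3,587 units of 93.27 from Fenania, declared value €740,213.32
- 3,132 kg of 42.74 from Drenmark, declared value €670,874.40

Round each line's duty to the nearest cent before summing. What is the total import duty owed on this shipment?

€268,574.91

Line 1 (93.27, Fenania, 3,587 units, €740,213.32):
Base rate for 93.27 is 18%.
Origin Fenania qualifies under the Lororia–Fenania agreement and 93.27 is covered: preferential rate 10% applies instead.
The additional-duty order on 93.27 targets Ravia, not Fenania; it does not apply.
Duty = €740,213.32 × 10% = €74,021.33.
Line 2 (42.74, Drenmark, 3,132 kg, €670,874.40):
Base rate for 42.74 is 29%.
42.74 has an FTA preferential rate, but origin Drenmark is not Fenania; base rate stands.
Duty = €670,874.40 × 29% = €194,553.58.
Total = €74,021.33 + €194,553.58 = €268,574.91.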